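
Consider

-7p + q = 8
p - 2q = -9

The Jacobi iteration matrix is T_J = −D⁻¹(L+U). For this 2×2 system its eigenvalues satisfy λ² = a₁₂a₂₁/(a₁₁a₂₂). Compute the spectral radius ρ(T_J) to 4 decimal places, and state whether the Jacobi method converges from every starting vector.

0.2673

a₁₂a₂₁/(a₁₁a₂₂) = (1)·(1) / ((-7)·(-2)) = 0.071429
ρ = √|0.071429| = √0.071429 = 0.2673
ρ < 1, so Jacobi converges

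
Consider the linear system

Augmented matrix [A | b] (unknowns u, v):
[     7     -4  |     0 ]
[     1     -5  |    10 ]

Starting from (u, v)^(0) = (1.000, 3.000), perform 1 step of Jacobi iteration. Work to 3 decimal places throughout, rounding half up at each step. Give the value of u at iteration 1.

Iteration 1:
  u = (0 - (-4)·3.000) / (7) = 1.714
  v = (10 - (1)·1.000) / (-5) = -1.800

1.714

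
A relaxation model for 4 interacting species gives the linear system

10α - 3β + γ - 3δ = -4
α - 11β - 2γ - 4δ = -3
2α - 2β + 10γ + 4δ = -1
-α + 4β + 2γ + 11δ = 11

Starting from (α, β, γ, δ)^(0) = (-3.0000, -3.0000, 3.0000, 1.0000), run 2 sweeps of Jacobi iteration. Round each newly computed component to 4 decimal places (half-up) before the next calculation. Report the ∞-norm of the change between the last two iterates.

1.0591

Iteration 1:
  α = (-4 - (-3)·-3.0000 - (1)·3.0000 - (-3)·1.0000) / (10) = -1.3000
  β = (-3 - (1)·-3.0000 - (-2)·3.0000 - (-4)·1.0000) / (-11) = -0.9091
  γ = (-1 - (2)·-3.0000 - (-2)·-3.0000 - (4)·1.0000) / (10) = -0.5000
  δ = (11 - (-1)·-3.0000 - (4)·-3.0000 - (2)·3.0000) / (11) = 1.2727
Iteration 2:
  α = (-4 - (-3)·-0.9091 - (1)·-0.5000 - (-3)·1.2727) / (10) = -0.2409
  β = (-3 - (1)·-1.3000 - (-2)·-0.5000 - (-4)·1.2727) / (-11) = -0.2173
  γ = (-1 - (2)·-1.3000 - (-2)·-0.9091 - (4)·1.2727) / (10) = -0.5309
  δ = (11 - (-1)·-1.3000 - (4)·-0.9091 - (2)·-0.5000) / (11) = 1.3033
Change: (1.0591, 0.6918, -0.0309, 0.0306) → max |·| = 1.0591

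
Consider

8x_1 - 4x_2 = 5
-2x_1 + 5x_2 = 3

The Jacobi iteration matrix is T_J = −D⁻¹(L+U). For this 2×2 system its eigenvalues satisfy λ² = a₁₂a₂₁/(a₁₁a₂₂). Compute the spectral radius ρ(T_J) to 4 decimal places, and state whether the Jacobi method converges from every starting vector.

0.4472

a₁₂a₂₁/(a₁₁a₂₂) = (-4)·(-2) / ((8)·(5)) = 0.200000
ρ = √|0.200000| = √0.200000 = 0.4472
ρ < 1, so Jacobi converges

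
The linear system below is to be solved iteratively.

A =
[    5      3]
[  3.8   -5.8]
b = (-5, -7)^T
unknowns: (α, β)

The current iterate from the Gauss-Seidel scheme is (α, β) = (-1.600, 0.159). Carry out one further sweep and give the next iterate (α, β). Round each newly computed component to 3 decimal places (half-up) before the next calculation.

(-1.095, 0.489)

One sweep:
  α = (-5 - (3)·0.159) / (5) = -1.095
  β = (-7 - (3.8)·-1.095) / (-5.8) = 0.489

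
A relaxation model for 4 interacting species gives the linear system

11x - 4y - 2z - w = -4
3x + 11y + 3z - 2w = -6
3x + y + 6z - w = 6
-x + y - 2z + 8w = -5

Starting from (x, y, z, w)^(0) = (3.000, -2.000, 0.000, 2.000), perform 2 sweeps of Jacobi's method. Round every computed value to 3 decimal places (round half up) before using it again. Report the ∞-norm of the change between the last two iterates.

Iteration 1:
  x = (-4 - (-4)·-2.000 - (-2)·0.000 - (-1)·2.000) / (11) = -0.909
  y = (-6 - (3)·3.000 - (3)·0.000 - (-2)·2.000) / (11) = -1.000
  z = (6 - (3)·3.000 - (1)·-2.000 - (-1)·2.000) / (6) = 0.167
  w = (-5 - (-1)·3.000 - (1)·-2.000 - (-2)·0.000) / (8) = 0.000
Iteration 2:
  x = (-4 - (-4)·-1.000 - (-2)·0.167 - (-1)·0.000) / (11) = -0.697
  y = (-6 - (3)·-0.909 - (3)·0.167 - (-2)·0.000) / (11) = -0.343
  z = (6 - (3)·-0.909 - (1)·-1.000 - (-1)·0.000) / (6) = 1.621
  w = (-5 - (-1)·-0.909 - (1)·-1.000 - (-2)·0.167) / (8) = -0.572
Change: (0.212, 0.657, 1.454, -0.572) → max |·| = 1.454

1.454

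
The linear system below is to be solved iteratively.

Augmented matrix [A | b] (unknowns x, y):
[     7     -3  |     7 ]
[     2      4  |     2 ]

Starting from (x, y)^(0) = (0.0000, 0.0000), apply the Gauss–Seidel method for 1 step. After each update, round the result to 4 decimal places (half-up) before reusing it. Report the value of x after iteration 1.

Iteration 1:
  x = (7 - (-3)·0.0000) / (7) = 1.0000
  y = (2 - (2)·1.0000) / (4) = 0.0000

1.0000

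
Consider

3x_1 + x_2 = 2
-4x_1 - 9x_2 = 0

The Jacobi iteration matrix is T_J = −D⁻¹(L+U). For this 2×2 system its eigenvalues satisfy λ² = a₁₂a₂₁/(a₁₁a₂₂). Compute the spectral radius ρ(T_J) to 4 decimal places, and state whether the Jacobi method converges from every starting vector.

a₁₂a₂₁/(a₁₁a₂₂) = (1)·(-4) / ((3)·(-9)) = 0.148148
ρ = √|0.148148| = √0.148148 = 0.3849
ρ < 1, so Jacobi converges

0.3849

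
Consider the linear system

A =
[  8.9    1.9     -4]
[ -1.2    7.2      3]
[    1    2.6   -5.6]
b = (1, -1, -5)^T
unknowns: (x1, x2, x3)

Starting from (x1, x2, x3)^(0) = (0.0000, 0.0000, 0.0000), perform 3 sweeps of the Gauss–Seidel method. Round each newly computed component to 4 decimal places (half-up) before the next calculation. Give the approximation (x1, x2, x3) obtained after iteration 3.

(0.5576, -0.3778, 0.8170)

Iteration 1:
  x1 = (1 - (1.9)·0.0000 - (-4)·0.0000) / (8.9) = 0.1124
  x2 = (-1 - (-1.2)·0.1124 - (3)·0.0000) / (7.2) = -0.1202
  x3 = (-5 - (1)·0.1124 - (2.6)·-0.1202) / (-5.6) = 0.8571
Iteration 2:
  x1 = (1 - (1.9)·-0.1202 - (-4)·0.8571) / (8.9) = 0.5232
  x2 = (-1 - (-1.2)·0.5232 - (3)·0.8571) / (7.2) = -0.4088
  x3 = (-5 - (1)·0.5232 - (2.6)·-0.4088) / (-5.6) = 0.7965
Iteration 3:
  x1 = (1 - (1.9)·-0.4088 - (-4)·0.7965) / (8.9) = 0.5576
  x2 = (-1 - (-1.2)·0.5576 - (3)·0.7965) / (7.2) = -0.3778
  x3 = (-5 - (1)·0.5576 - (2.6)·-0.3778) / (-5.6) = 0.8170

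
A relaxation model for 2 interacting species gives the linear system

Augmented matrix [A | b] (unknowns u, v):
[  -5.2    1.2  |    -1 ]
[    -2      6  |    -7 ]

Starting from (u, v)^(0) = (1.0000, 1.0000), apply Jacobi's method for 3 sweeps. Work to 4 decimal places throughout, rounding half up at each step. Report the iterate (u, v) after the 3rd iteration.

Iteration 1:
  u = (-1 - (1.2)·1.0000) / (-5.2) = 0.4231
  v = (-7 - (-2)·1.0000) / (6) = -0.8333
Iteration 2:
  u = (-1 - (1.2)·-0.8333) / (-5.2) = 0.0000
  v = (-7 - (-2)·0.4231) / (6) = -1.0256
Iteration 3:
  u = (-1 - (1.2)·-1.0256) / (-5.2) = -0.0444
  v = (-7 - (-2)·0.0000) / (6) = -1.1667

(-0.0444, -1.1667)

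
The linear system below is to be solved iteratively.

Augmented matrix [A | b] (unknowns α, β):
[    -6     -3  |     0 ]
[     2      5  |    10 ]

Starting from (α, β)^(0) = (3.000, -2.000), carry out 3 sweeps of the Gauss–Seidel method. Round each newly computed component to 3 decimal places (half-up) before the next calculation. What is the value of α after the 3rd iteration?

Iteration 1:
  α = (0 - (-3)·-2.000) / (-6) = 1.000
  β = (10 - (2)·1.000) / (5) = 1.600
Iteration 2:
  α = (0 - (-3)·1.600) / (-6) = -0.800
  β = (10 - (2)·-0.800) / (5) = 2.320
Iteration 3:
  α = (0 - (-3)·2.320) / (-6) = -1.160
  β = (10 - (2)·-1.160) / (5) = 2.464

-1.160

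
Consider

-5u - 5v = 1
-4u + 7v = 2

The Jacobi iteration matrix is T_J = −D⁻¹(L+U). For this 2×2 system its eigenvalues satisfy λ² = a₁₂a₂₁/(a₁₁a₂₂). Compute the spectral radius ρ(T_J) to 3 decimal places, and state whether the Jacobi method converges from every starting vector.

0.756

a₁₂a₂₁/(a₁₁a₂₂) = (-5)·(-4) / ((-5)·(7)) = -0.571429
ρ = √|-0.571429| = √0.571429 = 0.756
ρ < 1, so Jacobi converges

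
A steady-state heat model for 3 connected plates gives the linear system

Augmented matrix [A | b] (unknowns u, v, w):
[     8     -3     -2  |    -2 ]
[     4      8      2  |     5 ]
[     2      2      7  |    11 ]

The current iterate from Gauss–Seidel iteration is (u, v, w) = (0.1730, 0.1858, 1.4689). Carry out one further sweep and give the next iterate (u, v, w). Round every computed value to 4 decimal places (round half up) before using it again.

One sweep:
  u = (-2 - (-3)·0.1858 - (-2)·1.4689) / (8) = 0.1869
  v = (5 - (4)·0.1869 - (2)·1.4689) / (8) = 0.1643
  w = (11 - (2)·0.1869 - (2)·0.1643) / (7) = 1.4711

(0.1869, 0.1643, 1.4711)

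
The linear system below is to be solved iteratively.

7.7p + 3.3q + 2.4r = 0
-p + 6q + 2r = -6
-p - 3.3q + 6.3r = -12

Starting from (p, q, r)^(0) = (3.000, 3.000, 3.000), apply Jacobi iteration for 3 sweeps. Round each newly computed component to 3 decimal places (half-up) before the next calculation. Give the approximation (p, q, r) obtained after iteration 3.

(1.556, 0.114, -2.553)

Iteration 1:
  p = (0 - (3.3)·3.000 - (2.4)·3.000) / (7.7) = -2.221
  q = (-6 - (-1)·3.000 - (2)·3.000) / (6) = -1.500
  r = (-12 - (-1)·3.000 - (-3.3)·3.000) / (6.3) = 0.143
Iteration 2:
  p = (0 - (3.3)·-1.500 - (2.4)·0.143) / (7.7) = 0.598
  q = (-6 - (-1)·-2.221 - (2)·0.143) / (6) = -1.418
  r = (-12 - (-1)·-2.221 - (-3.3)·-1.500) / (6.3) = -3.043
Iteration 3:
  p = (0 - (3.3)·-1.418 - (2.4)·-3.043) / (7.7) = 1.556
  q = (-6 - (-1)·0.598 - (2)·-3.043) / (6) = 0.114
  r = (-12 - (-1)·0.598 - (-3.3)·-1.418) / (6.3) = -2.553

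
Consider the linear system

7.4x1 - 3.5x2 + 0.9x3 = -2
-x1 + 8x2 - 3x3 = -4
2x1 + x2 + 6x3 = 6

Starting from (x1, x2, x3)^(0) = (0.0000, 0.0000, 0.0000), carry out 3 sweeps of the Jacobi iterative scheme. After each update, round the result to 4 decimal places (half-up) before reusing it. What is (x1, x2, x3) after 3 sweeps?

(-0.4881, -0.1385, 1.2359)

Iteration 1:
  x1 = (-2 - (-3.5)·0.0000 - (0.9)·0.0000) / (7.4) = -0.2703
  x2 = (-4 - (-1)·0.0000 - (-3)·0.0000) / (8) = -0.5000
  x3 = (6 - (2)·0.0000 - (1)·0.0000) / (6) = 1.0000
Iteration 2:
  x1 = (-2 - (-3.5)·-0.5000 - (0.9)·1.0000) / (7.4) = -0.6284
  x2 = (-4 - (-1)·-0.2703 - (-3)·1.0000) / (8) = -0.1588
  x3 = (6 - (2)·-0.2703 - (1)·-0.5000) / (6) = 1.1734
Iteration 3:
  x1 = (-2 - (-3.5)·-0.1588 - (0.9)·1.1734) / (7.4) = -0.4881
  x2 = (-4 - (-1)·-0.6284 - (-3)·1.1734) / (8) = -0.1385
  x3 = (6 - (2)·-0.6284 - (1)·-0.1588) / (6) = 1.2359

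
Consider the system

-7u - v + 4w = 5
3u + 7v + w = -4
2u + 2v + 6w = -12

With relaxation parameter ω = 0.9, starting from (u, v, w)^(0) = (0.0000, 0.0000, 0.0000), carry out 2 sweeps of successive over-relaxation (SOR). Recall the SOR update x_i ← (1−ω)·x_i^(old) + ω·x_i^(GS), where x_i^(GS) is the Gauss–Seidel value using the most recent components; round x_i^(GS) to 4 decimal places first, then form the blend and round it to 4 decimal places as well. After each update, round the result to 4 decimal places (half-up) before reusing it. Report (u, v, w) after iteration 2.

(-1.4583, 0.2179, -1.5806)

Iteration 1:
  u: GS value = (5 - (-1)·0.0000 - (4)·0.0000) / (-7) = -0.7143;  u ← (1−ω)·0.0000 + ω·-0.7143 = -0.6429
  v: GS value = (-4 - (3)·-0.6429 - (1)·0.0000) / (7) = -0.2959;  v ← (1−ω)·0.0000 + ω·-0.2959 = -0.2663
  w: GS value = (-12 - (2)·-0.6429 - (2)·-0.2663) / (6) = -1.6969;  w ← (1−ω)·0.0000 + ω·-1.6969 = -1.5272
Iteration 2:
  u: GS value = (5 - (-1)·-0.2663 - (4)·-1.5272) / (-7) = -1.5489;  u ← (1−ω)·-0.6429 + ω·-1.5489 = -1.4583
  v: GS value = (-4 - (3)·-1.4583 - (1)·-1.5272) / (7) = 0.2717;  v ← (1−ω)·-0.2663 + ω·0.2717 = 0.2179
  w: GS value = (-12 - (2)·-1.4583 - (2)·0.2179) / (6) = -1.5865;  w ← (1−ω)·-1.5272 + ω·-1.5865 = -1.5806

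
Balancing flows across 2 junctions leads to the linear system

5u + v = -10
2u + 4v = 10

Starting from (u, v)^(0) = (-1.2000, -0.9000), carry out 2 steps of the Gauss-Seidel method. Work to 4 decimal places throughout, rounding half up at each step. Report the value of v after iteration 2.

Iteration 1:
  u = (-10 - (1)·-0.9000) / (5) = -1.8200
  v = (10 - (2)·-1.8200) / (4) = 3.4100
Iteration 2:
  u = (-10 - (1)·3.4100) / (5) = -2.6820
  v = (10 - (2)·-2.6820) / (4) = 3.8410

3.8410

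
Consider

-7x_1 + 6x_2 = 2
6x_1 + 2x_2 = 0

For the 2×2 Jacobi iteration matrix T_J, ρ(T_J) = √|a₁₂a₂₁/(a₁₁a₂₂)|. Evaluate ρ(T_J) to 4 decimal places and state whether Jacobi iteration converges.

1.6036

a₁₂a₂₁/(a₁₁a₂₂) = (6)·(6) / ((-7)·(2)) = -2.571429
ρ = √|-2.571429| = √2.571429 = 1.6036
ρ > 1, so Jacobi diverges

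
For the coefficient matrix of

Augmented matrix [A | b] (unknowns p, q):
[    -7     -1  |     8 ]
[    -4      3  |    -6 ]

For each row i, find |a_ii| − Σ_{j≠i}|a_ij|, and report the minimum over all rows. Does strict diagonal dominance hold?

-1

row 1: |-7| − (1) = 6
row 2: |3| − (4) = -1
minimum over rows = -1 → not strictly diagonally dominant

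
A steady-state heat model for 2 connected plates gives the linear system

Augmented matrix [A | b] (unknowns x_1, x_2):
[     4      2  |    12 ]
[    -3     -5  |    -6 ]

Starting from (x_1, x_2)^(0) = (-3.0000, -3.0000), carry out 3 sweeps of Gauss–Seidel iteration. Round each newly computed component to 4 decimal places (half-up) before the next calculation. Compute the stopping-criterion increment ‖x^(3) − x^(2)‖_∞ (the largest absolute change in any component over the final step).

Iteration 1:
  x_1 = (12 - (2)·-3.0000) / (4) = 4.5000
  x_2 = (-6 - (-3)·4.5000) / (-5) = -1.5000
Iteration 2:
  x_1 = (12 - (2)·-1.5000) / (4) = 3.7500
  x_2 = (-6 - (-3)·3.7500) / (-5) = -1.0500
Iteration 3:
  x_1 = (12 - (2)·-1.0500) / (4) = 3.5250
  x_2 = (-6 - (-3)·3.5250) / (-5) = -0.9150
Change: (-0.2250, 0.1350) → max |·| = 0.2250

0.2250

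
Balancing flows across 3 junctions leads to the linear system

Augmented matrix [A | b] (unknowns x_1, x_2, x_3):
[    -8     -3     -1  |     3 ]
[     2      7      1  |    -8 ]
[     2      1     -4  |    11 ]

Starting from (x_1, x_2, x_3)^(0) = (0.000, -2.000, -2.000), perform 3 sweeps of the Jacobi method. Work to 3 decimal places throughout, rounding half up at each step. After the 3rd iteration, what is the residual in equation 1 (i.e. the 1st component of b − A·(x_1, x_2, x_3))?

-0.159

Iteration 1:
  x_1 = (3 - (-3)·-2.000 - (-1)·-2.000) / (-8) = 0.625
  x_2 = (-8 - (2)·0.000 - (1)·-2.000) / (7) = -0.857
  x_3 = (11 - (2)·0.000 - (1)·-2.000) / (-4) = -3.250
Iteration 2:
  x_1 = (3 - (-3)·-0.857 - (-1)·-3.250) / (-8) = 0.353
  x_2 = (-8 - (2)·0.625 - (1)·-3.250) / (7) = -0.857
  x_3 = (11 - (2)·0.625 - (1)·-0.857) / (-4) = -2.652
Iteration 3:
  x_1 = (3 - (-3)·-0.857 - (-1)·-2.652) / (-8) = 0.278
  x_2 = (-8 - (2)·0.353 - (1)·-2.652) / (7) = -0.865
  x_3 = (11 - (2)·0.353 - (1)·-0.857) / (-4) = -2.788
Residual b − A·x = (-0.159, 0.287, 0.157)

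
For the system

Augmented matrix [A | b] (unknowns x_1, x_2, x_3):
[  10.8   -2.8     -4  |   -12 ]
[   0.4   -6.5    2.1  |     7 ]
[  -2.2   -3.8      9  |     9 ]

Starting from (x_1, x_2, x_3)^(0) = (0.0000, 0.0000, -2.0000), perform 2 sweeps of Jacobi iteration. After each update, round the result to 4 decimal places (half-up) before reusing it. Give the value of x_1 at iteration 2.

Iteration 1:
  x_1 = (-12 - (-2.8)·0.0000 - (-4)·-2.0000) / (10.8) = -1.8519
  x_2 = (7 - (0.4)·0.0000 - (2.1)·-2.0000) / (-6.5) = -1.7231
  x_3 = (9 - (-2.2)·0.0000 - (-3.8)·0.0000) / (9) = 1.0000
Iteration 2:
  x_1 = (-12 - (-2.8)·-1.7231 - (-4)·1.0000) / (10.8) = -1.1875
  x_2 = (7 - (0.4)·-1.8519 - (2.1)·1.0000) / (-6.5) = -0.8678
  x_3 = (9 - (-2.2)·-1.8519 - (-3.8)·-1.7231) / (9) = -0.1802

-1.1875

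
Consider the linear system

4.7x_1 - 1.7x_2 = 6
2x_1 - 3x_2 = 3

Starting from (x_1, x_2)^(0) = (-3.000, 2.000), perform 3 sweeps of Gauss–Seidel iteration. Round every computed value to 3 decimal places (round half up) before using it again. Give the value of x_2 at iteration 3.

-0.165

Iteration 1:
  x_1 = (6 - (-1.7)·2.000) / (4.7) = 2.000
  x_2 = (3 - (2)·2.000) / (-3) = 0.333
Iteration 2:
  x_1 = (6 - (-1.7)·0.333) / (4.7) = 1.397
  x_2 = (3 - (2)·1.397) / (-3) = -0.069
Iteration 3:
  x_1 = (6 - (-1.7)·-0.069) / (4.7) = 1.252
  x_2 = (3 - (2)·1.252) / (-3) = -0.165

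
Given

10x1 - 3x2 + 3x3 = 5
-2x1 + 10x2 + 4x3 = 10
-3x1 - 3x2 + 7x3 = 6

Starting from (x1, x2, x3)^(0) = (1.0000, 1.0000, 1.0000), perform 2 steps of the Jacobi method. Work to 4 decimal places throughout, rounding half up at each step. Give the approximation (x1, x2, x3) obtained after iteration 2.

(0.2257, 0.4143, 1.4143)

Iteration 1:
  x1 = (5 - (-3)·1.0000 - (3)·1.0000) / (10) = 0.5000
  x2 = (10 - (-2)·1.0000 - (4)·1.0000) / (10) = 0.8000
  x3 = (6 - (-3)·1.0000 - (-3)·1.0000) / (7) = 1.7143
Iteration 2:
  x1 = (5 - (-3)·0.8000 - (3)·1.7143) / (10) = 0.2257
  x2 = (10 - (-2)·0.5000 - (4)·1.7143) / (10) = 0.4143
  x3 = (6 - (-3)·0.5000 - (-3)·0.8000) / (7) = 1.4143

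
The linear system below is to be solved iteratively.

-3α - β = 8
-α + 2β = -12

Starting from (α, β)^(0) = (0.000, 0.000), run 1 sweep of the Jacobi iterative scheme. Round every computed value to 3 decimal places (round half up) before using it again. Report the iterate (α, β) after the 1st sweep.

(-2.667, -6.000)

Iteration 1:
  α = (8 - (-1)·0.000) / (-3) = -2.667
  β = (-12 - (-1)·0.000) / (2) = -6.000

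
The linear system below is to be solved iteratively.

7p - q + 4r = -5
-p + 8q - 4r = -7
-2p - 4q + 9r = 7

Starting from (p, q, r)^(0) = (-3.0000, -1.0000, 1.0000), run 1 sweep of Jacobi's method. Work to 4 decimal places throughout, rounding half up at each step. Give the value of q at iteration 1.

Iteration 1:
  p = (-5 - (-1)·-1.0000 - (4)·1.0000) / (7) = -1.4286
  q = (-7 - (-1)·-3.0000 - (-4)·1.0000) / (8) = -0.7500
  r = (7 - (-2)·-3.0000 - (-4)·-1.0000) / (9) = -0.3333

-0.7500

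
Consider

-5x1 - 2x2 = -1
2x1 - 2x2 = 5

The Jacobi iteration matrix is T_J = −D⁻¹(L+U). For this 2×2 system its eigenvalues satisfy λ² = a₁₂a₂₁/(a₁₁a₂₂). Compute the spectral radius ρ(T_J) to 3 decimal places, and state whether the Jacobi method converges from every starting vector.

a₁₂a₂₁/(a₁₁a₂₂) = (-2)·(2) / ((-5)·(-2)) = -0.400000
ρ = √|-0.400000| = √0.400000 = 0.632
ρ < 1, so Jacobi converges

0.632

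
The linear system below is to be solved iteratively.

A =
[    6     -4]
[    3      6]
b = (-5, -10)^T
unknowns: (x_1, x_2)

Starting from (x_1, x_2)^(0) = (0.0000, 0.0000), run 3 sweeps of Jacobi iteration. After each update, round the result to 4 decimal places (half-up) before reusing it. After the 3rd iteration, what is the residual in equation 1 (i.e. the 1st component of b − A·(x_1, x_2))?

2.2226

Iteration 1:
  x_1 = (-5 - (-4)·0.0000) / (6) = -0.8333
  x_2 = (-10 - (3)·0.0000) / (6) = -1.6667
Iteration 2:
  x_1 = (-5 - (-4)·-1.6667) / (6) = -1.9445
  x_2 = (-10 - (3)·-0.8333) / (6) = -1.2500
Iteration 3:
  x_1 = (-5 - (-4)·-1.2500) / (6) = -1.6667
  x_2 = (-10 - (3)·-1.9445) / (6) = -0.6944
Residual b − A·x = (2.2226, -0.8335)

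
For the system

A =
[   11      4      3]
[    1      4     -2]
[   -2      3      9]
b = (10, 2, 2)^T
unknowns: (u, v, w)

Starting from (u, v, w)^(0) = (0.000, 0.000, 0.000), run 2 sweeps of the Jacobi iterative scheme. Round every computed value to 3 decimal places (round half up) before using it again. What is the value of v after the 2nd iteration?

0.384

Iteration 1:
  u = (10 - (4)·0.000 - (3)·0.000) / (11) = 0.909
  v = (2 - (1)·0.000 - (-2)·0.000) / (4) = 0.500
  w = (2 - (-2)·0.000 - (3)·0.000) / (9) = 0.222
Iteration 2:
  u = (10 - (4)·0.500 - (3)·0.222) / (11) = 0.667
  v = (2 - (1)·0.909 - (-2)·0.222) / (4) = 0.384
  w = (2 - (-2)·0.909 - (3)·0.500) / (9) = 0.258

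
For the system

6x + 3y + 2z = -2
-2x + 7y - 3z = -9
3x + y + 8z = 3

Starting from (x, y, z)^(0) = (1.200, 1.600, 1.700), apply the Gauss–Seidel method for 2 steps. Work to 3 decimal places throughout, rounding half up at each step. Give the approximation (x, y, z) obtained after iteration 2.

Iteration 1:
  x = (-2 - (3)·1.600 - (2)·1.700) / (6) = -1.700
  y = (-9 - (-2)·-1.700 - (-3)·1.700) / (7) = -1.043
  z = (3 - (3)·-1.700 - (1)·-1.043) / (8) = 1.143
Iteration 2:
  x = (-2 - (3)·-1.043 - (2)·1.143) / (6) = -0.193
  y = (-9 - (-2)·-0.193 - (-3)·1.143) / (7) = -0.851
  z = (3 - (3)·-0.193 - (1)·-0.851) / (8) = 0.554

(-0.193, -0.851, 0.554)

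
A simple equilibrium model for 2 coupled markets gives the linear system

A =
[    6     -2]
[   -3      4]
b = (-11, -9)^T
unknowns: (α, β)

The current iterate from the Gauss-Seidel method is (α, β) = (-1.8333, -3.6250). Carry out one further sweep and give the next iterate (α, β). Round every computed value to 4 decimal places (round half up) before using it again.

(-3.0417, -4.5313)

One sweep:
  α = (-11 - (-2)·-3.6250) / (6) = -3.0417
  β = (-9 - (-3)·-3.0417) / (4) = -4.5313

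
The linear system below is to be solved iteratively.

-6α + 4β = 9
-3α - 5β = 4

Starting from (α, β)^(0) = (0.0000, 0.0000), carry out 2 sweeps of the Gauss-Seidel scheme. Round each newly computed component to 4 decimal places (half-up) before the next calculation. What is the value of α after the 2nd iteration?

-1.4333

Iteration 1:
  α = (9 - (4)·0.0000) / (-6) = -1.5000
  β = (4 - (-3)·-1.5000) / (-5) = 0.1000
Iteration 2:
  α = (9 - (4)·0.1000) / (-6) = -1.4333
  β = (4 - (-3)·-1.4333) / (-5) = 0.0600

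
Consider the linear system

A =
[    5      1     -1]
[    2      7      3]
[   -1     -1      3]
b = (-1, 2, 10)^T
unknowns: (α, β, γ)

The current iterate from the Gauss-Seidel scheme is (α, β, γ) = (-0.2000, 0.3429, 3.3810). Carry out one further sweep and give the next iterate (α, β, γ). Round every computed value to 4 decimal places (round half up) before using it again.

One sweep:
  α = (-1 - (1)·0.3429 - (-1)·3.3810) / (5) = 0.4076
  β = (2 - (2)·0.4076 - (3)·3.3810) / (7) = -1.2797
  γ = (10 - (-1)·0.4076 - (-1)·-1.2797) / (3) = 3.0426

(0.4076, -1.2797, 3.0426)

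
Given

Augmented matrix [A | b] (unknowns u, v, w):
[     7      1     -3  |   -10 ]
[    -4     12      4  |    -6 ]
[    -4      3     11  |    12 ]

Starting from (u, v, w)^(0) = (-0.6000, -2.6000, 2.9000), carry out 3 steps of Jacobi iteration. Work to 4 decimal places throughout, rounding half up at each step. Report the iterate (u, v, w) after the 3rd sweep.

(-0.5994, -1.2085, 1.1678)

Iteration 1:
  u = (-10 - (1)·-2.6000 - (-3)·2.9000) / (7) = 0.1857
  v = (-6 - (-4)·-0.6000 - (4)·2.9000) / (12) = -1.6667
  w = (12 - (-4)·-0.6000 - (3)·-2.6000) / (11) = 1.5818
Iteration 2:
  u = (-10 - (1)·-1.6667 - (-3)·1.5818) / (7) = -0.5126
  v = (-6 - (-4)·0.1857 - (4)·1.5818) / (12) = -0.9654
  w = (12 - (-4)·0.1857 - (3)·-1.6667) / (11) = 1.6130
Iteration 3:
  u = (-10 - (1)·-0.9654 - (-3)·1.6130) / (7) = -0.5994
  v = (-6 - (-4)·-0.5126 - (4)·1.6130) / (12) = -1.2085
  w = (12 - (-4)·-0.5126 - (3)·-0.9654) / (11) = 1.1678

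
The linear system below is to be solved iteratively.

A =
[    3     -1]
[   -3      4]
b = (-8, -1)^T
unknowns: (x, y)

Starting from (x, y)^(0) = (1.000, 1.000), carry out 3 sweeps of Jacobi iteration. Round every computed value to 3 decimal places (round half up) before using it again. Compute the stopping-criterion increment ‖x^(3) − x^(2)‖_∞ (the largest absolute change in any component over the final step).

Iteration 1:
  x = (-8 - (-1)·1.000) / (3) = -2.333
  y = (-1 - (-3)·1.000) / (4) = 0.500
Iteration 2:
  x = (-8 - (-1)·0.500) / (3) = -2.500
  y = (-1 - (-3)·-2.333) / (4) = -2.000
Iteration 3:
  x = (-8 - (-1)·-2.000) / (3) = -3.333
  y = (-1 - (-3)·-2.500) / (4) = -2.125
Change: (-0.833, -0.125) → max |·| = 0.833

0.833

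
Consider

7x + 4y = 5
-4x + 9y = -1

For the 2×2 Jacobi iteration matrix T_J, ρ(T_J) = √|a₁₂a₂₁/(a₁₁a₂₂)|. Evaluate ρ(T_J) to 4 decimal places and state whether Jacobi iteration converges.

a₁₂a₂₁/(a₁₁a₂₂) = (4)·(-4) / ((7)·(9)) = -0.253968
ρ = √|-0.253968| = √0.253968 = 0.5040
ρ < 1, so Jacobi converges

0.5040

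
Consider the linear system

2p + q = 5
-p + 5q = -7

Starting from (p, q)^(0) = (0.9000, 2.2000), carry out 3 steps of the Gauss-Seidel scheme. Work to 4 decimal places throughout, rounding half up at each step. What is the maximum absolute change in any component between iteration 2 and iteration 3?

0.1660

Iteration 1:
  p = (5 - (1)·2.2000) / (2) = 1.4000
  q = (-7 - (-1)·1.4000) / (5) = -1.1200
Iteration 2:
  p = (5 - (1)·-1.1200) / (2) = 3.0600
  q = (-7 - (-1)·3.0600) / (5) = -0.7880
Iteration 3:
  p = (5 - (1)·-0.7880) / (2) = 2.8940
  q = (-7 - (-1)·2.8940) / (5) = -0.8212
Change: (-0.1660, -0.0332) → max |·| = 0.1660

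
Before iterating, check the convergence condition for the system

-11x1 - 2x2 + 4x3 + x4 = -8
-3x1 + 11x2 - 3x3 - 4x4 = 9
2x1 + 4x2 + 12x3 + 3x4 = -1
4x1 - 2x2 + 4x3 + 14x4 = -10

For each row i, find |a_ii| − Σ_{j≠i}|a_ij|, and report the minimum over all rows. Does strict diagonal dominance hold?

1

row 1: |-11| − (2+4+1) = 4
row 2: |11| − (3+3+4) = 1
row 3: |12| − (2+4+3) = 3
row 4: |14| − (4+2+4) = 4
minimum over rows = 1 → strictly diagonally dominant (convergence guaranteed)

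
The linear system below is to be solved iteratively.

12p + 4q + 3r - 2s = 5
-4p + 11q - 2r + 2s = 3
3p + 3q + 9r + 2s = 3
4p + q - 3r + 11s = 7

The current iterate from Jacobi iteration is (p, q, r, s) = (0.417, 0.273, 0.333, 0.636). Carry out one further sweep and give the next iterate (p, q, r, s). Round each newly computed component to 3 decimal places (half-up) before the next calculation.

(0.348, 0.369, -0.038, 0.551)

One sweep:
  p = (5 - (4)·0.273 - (3)·0.333 - (-2)·0.636) / (12) = 0.348
  q = (3 - (-4)·0.417 - (-2)·0.333 - (2)·0.636) / (11) = 0.369
  r = (3 - (3)·0.417 - (3)·0.273 - (2)·0.636) / (9) = -0.038
  s = (7 - (4)·0.417 - (1)·0.273 - (-3)·0.333) / (11) = 0.551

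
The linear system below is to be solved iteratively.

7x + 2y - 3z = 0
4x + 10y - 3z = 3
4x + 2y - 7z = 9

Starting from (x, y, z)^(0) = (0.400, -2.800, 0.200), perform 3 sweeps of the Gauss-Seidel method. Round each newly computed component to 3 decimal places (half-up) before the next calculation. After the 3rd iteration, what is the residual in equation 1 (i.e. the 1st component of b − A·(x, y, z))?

-0.496

Iteration 1:
  x = (0 - (2)·-2.800 - (-3)·0.200) / (7) = 0.886
  y = (3 - (4)·0.886 - (-3)·0.200) / (10) = 0.006
  z = (9 - (4)·0.886 - (2)·0.006) / (-7) = -0.778
Iteration 2:
  x = (0 - (2)·0.006 - (-3)·-0.778) / (7) = -0.335
  y = (3 - (4)·-0.335 - (-3)·-0.778) / (10) = 0.201
  z = (9 - (4)·-0.335 - (2)·0.201) / (-7) = -1.420
Iteration 3:
  x = (0 - (2)·0.201 - (-3)·-1.420) / (7) = -0.666
  y = (3 - (4)·-0.666 - (-3)·-1.420) / (10) = 0.140
  z = (9 - (4)·-0.666 - (2)·0.140) / (-7) = -1.626
Residual b − A·x = (-0.496, -0.614, 0.002)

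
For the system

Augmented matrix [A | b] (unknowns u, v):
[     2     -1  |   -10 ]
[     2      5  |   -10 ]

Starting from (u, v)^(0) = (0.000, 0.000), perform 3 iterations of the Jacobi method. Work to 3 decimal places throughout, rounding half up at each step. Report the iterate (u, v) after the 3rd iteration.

(-5.000, 0.400)

Iteration 1:
  u = (-10 - (-1)·0.000) / (2) = -5.000
  v = (-10 - (2)·0.000) / (5) = -2.000
Iteration 2:
  u = (-10 - (-1)·-2.000) / (2) = -6.000
  v = (-10 - (2)·-5.000) / (5) = 0.000
Iteration 3:
  u = (-10 - (-1)·0.000) / (2) = -5.000
  v = (-10 - (2)·-6.000) / (5) = 0.400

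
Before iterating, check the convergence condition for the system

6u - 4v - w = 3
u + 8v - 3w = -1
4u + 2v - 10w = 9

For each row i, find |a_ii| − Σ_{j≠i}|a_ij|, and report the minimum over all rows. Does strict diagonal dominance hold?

row 1: |6| − (4+1) = 1
row 2: |8| − (1+3) = 4
row 3: |-10| − (4+2) = 4
minimum over rows = 1 → strictly diagonally dominant (convergence guaranteed)

1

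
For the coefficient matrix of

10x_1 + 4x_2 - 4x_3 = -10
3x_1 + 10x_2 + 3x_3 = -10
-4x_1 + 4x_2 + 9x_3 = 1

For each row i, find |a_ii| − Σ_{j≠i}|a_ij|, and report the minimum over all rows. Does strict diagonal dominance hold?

1

row 1: |10| − (4+4) = 2
row 2: |10| − (3+3) = 4
row 3: |9| − (4+4) = 1
minimum over rows = 1 → strictly diagonally dominant (convergence guaranteed)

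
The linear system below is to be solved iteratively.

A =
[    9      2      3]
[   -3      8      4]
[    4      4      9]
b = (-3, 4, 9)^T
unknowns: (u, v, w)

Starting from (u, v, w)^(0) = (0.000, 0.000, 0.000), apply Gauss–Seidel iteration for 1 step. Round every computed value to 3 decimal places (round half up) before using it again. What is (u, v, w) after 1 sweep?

Iteration 1:
  u = (-3 - (2)·0.000 - (3)·0.000) / (9) = -0.333
  v = (4 - (-3)·-0.333 - (4)·0.000) / (8) = 0.375
  w = (9 - (4)·-0.333 - (4)·0.375) / (9) = 0.981

(-0.333, 0.375, 0.981)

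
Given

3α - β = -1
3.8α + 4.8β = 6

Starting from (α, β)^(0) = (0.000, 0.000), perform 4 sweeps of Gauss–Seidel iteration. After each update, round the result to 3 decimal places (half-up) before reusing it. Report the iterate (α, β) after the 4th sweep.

(0.073, 1.192)

Iteration 1:
  α = (-1 - (-1)·0.000) / (3) = -0.333
  β = (6 - (3.8)·-0.333) / (4.8) = 1.514
Iteration 2:
  α = (-1 - (-1)·1.514) / (3) = 0.171
  β = (6 - (3.8)·0.171) / (4.8) = 1.115
Iteration 3:
  α = (-1 - (-1)·1.115) / (3) = 0.038
  β = (6 - (3.8)·0.038) / (4.8) = 1.220
Iteration 4:
  α = (-1 - (-1)·1.220) / (3) = 0.073
  β = (6 - (3.8)·0.073) / (4.8) = 1.192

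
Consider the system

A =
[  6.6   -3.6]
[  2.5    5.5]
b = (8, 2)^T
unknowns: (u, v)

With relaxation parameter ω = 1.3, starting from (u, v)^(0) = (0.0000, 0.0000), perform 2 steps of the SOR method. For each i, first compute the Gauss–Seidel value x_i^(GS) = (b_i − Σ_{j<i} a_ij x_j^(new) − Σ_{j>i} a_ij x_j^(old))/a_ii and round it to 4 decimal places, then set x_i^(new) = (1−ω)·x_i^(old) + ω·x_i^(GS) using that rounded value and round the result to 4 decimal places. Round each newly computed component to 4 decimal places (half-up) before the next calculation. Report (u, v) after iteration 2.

Iteration 1:
  u: GS value = (8 - (-3.6)·0.0000) / (6.6) = 1.2121;  u ← (1−ω)·0.0000 + ω·1.2121 = 1.5757
  v: GS value = (2 - (2.5)·1.5757) / (5.5) = -0.3526;  v ← (1−ω)·0.0000 + ω·-0.3526 = -0.4584
Iteration 2:
  u: GS value = (8 - (-3.6)·-0.4584) / (6.6) = 0.9621;  u ← (1−ω)·1.5757 + ω·0.9621 = 0.7780
  v: GS value = (2 - (2.5)·0.7780) / (5.5) = 0.0100;  v ← (1−ω)·-0.4584 + ω·0.0100 = 0.1505

(0.7780, 0.1505)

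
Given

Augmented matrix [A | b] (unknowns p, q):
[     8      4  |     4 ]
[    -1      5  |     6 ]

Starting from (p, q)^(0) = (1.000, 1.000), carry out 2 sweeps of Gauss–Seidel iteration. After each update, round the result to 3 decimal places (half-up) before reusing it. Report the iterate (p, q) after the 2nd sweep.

(-0.100, 1.180)

Iteration 1:
  p = (4 - (4)·1.000) / (8) = 0.000
  q = (6 - (-1)·0.000) / (5) = 1.200
Iteration 2:
  p = (4 - (4)·1.200) / (8) = -0.100
  q = (6 - (-1)·-0.100) / (5) = 1.180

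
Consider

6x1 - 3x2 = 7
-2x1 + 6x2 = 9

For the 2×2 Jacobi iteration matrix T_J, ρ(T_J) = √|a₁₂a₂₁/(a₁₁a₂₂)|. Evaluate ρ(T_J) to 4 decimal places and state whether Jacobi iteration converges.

0.4082

a₁₂a₂₁/(a₁₁a₂₂) = (-3)·(-2) / ((6)·(6)) = 0.166667
ρ = √|0.166667| = √0.166667 = 0.4082
ρ < 1, so Jacobi converges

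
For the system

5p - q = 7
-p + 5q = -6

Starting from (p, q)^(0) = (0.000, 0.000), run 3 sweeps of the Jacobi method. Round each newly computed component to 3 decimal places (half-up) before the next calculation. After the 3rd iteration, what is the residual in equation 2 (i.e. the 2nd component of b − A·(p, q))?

0.056

Iteration 1:
  p = (7 - (-1)·0.000) / (5) = 1.400
  q = (-6 - (-1)·0.000) / (5) = -1.200
Iteration 2:
  p = (7 - (-1)·-1.200) / (5) = 1.160
  q = (-6 - (-1)·1.400) / (5) = -0.920
Iteration 3:
  p = (7 - (-1)·-0.920) / (5) = 1.216
  q = (-6 - (-1)·1.160) / (5) = -0.968
Residual b − A·x = (-0.048, 0.056)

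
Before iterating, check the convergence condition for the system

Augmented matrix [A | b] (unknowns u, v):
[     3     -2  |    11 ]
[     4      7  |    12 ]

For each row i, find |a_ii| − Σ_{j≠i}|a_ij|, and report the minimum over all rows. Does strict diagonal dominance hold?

1

row 1: |3| − (2) = 1
row 2: |7| − (4) = 3
minimum over rows = 1 → strictly diagonally dominant (convergence guaranteed)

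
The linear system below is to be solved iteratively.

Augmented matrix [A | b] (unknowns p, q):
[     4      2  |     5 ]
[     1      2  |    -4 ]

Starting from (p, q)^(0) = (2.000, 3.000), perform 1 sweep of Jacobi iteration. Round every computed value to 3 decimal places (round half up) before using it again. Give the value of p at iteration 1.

Iteration 1:
  p = (5 - (2)·3.000) / (4) = -0.250
  q = (-4 - (1)·2.000) / (2) = -3.000

-0.250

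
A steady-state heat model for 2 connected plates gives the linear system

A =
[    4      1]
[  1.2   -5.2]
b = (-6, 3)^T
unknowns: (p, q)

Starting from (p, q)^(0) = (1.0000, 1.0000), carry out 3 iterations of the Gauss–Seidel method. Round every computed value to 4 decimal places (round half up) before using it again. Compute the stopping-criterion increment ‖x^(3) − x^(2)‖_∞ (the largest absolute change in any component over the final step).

0.0286

Iteration 1:
  p = (-6 - (1)·1.0000) / (4) = -1.7500
  q = (3 - (1.2)·-1.7500) / (-5.2) = -0.9808
Iteration 2:
  p = (-6 - (1)·-0.9808) / (4) = -1.2548
  q = (3 - (1.2)·-1.2548) / (-5.2) = -0.8665
Iteration 3:
  p = (-6 - (1)·-0.8665) / (4) = -1.2834
  q = (3 - (1.2)·-1.2834) / (-5.2) = -0.8731
Change: (-0.0286, -0.0066) → max |·| = 0.0286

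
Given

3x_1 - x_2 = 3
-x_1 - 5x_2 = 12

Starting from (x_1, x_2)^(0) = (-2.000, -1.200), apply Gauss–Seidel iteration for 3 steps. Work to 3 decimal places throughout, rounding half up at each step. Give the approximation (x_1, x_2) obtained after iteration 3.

Iteration 1:
  x_1 = (3 - (-1)·-1.200) / (3) = 0.600
  x_2 = (12 - (-1)·0.600) / (-5) = -2.520
Iteration 2:
  x_1 = (3 - (-1)·-2.520) / (3) = 0.160
  x_2 = (12 - (-1)·0.160) / (-5) = -2.432
Iteration 3:
  x_1 = (3 - (-1)·-2.432) / (3) = 0.189
  x_2 = (12 - (-1)·0.189) / (-5) = -2.438

(0.189, -2.438)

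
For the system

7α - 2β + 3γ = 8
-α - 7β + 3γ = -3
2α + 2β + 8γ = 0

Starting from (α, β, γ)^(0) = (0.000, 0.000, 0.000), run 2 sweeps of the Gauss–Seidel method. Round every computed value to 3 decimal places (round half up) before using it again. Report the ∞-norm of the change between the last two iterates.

Iteration 1:
  α = (8 - (-2)·0.000 - (3)·0.000) / (7) = 1.143
  β = (-3 - (-1)·1.143 - (3)·0.000) / (-7) = 0.265
  γ = (0 - (2)·1.143 - (2)·0.265) / (8) = -0.352
Iteration 2:
  α = (8 - (-2)·0.265 - (3)·-0.352) / (7) = 1.369
  β = (-3 - (-1)·1.369 - (3)·-0.352) / (-7) = 0.082
  γ = (0 - (2)·1.369 - (2)·0.082) / (8) = -0.363
Change: (0.226, -0.183, -0.011) → max |·| = 0.226

0.226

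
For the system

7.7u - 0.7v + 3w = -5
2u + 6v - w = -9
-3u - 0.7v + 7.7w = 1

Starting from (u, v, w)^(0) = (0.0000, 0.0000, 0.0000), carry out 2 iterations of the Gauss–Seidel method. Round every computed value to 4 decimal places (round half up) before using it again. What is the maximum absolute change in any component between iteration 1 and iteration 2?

0.0323

Iteration 1:
  u = (-5 - (-0.7)·0.0000 - (3)·0.0000) / (7.7) = -0.6494
  v = (-9 - (2)·-0.6494 - (-1)·0.0000) / (6) = -1.2835
  w = (1 - (-3)·-0.6494 - (-0.7)·-1.2835) / (7.7) = -0.2398
Iteration 2:
  u = (-5 - (-0.7)·-1.2835 - (3)·-0.2398) / (7.7) = -0.6726
  v = (-9 - (2)·-0.6726 - (-1)·-0.2398) / (6) = -1.3158
  w = (1 - (-3)·-0.6726 - (-0.7)·-1.3158) / (7.7) = -0.2518
Change: (-0.0232, -0.0323, -0.0120) → max |·| = 0.0323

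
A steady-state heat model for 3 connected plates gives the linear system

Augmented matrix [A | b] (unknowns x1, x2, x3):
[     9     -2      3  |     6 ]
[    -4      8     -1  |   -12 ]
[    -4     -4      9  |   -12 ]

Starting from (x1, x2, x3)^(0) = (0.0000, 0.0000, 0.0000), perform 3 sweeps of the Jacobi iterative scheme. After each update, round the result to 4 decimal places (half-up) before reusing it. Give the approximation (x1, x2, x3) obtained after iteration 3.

(0.9383, -1.3241, -1.5802)

Iteration 1:
  x1 = (6 - (-2)·0.0000 - (3)·0.0000) / (9) = 0.6667
  x2 = (-12 - (-4)·0.0000 - (-1)·0.0000) / (8) = -1.5000
  x3 = (-12 - (-4)·0.0000 - (-4)·0.0000) / (9) = -1.3333
Iteration 2:
  x1 = (6 - (-2)·-1.5000 - (3)·-1.3333) / (9) = 0.7778
  x2 = (-12 - (-4)·0.6667 - (-1)·-1.3333) / (8) = -1.3333
  x3 = (-12 - (-4)·0.6667 - (-4)·-1.5000) / (9) = -1.7037
Iteration 3:
  x1 = (6 - (-2)·-1.3333 - (3)·-1.7037) / (9) = 0.9383
  x2 = (-12 - (-4)·0.7778 - (-1)·-1.7037) / (8) = -1.3241
  x3 = (-12 - (-4)·0.7778 - (-4)·-1.3333) / (9) = -1.5802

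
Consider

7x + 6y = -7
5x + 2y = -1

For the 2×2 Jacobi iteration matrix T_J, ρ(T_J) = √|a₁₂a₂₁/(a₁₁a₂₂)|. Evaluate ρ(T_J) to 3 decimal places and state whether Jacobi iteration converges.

a₁₂a₂₁/(a₁₁a₂₂) = (6)·(5) / ((7)·(2)) = 2.142857
ρ = √|2.142857| = √2.142857 = 1.464
ρ > 1, so Jacobi diverges

1.464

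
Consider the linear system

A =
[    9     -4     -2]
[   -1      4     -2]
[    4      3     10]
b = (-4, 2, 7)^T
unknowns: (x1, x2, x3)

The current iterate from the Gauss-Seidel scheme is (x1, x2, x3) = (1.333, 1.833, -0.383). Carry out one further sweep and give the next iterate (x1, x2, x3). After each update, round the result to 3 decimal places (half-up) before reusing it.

One sweep:
  x1 = (-4 - (-4)·1.833 - (-2)·-0.383) / (9) = 0.285
  x2 = (2 - (-1)·0.285 - (-2)·-0.383) / (4) = 0.380
  x3 = (7 - (4)·0.285 - (3)·0.380) / (10) = 0.472

(0.285, 0.380, 0.472)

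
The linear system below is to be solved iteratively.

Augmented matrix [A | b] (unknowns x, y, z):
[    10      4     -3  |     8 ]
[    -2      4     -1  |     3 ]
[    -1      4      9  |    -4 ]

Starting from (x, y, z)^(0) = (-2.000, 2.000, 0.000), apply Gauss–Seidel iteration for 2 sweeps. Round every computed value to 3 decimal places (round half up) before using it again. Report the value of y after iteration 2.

Iteration 1:
  x = (8 - (4)·2.000 - (-3)·0.000) / (10) = 0.000
  y = (3 - (-2)·0.000 - (-1)·0.000) / (4) = 0.750
  z = (-4 - (-1)·0.000 - (4)·0.750) / (9) = -0.778
Iteration 2:
  x = (8 - (4)·0.750 - (-3)·-0.778) / (10) = 0.267
  y = (3 - (-2)·0.267 - (-1)·-0.778) / (4) = 0.689
  z = (-4 - (-1)·0.267 - (4)·0.689) / (9) = -0.721

0.689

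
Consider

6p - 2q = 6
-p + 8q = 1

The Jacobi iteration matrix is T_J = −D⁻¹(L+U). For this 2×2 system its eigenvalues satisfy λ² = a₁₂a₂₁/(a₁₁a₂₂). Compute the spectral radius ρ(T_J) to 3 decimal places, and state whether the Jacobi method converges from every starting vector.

a₁₂a₂₁/(a₁₁a₂₂) = (-2)·(-1) / ((6)·(8)) = 0.041667
ρ = √|0.041667| = √0.041667 = 0.204
ρ < 1, so Jacobi converges

0.204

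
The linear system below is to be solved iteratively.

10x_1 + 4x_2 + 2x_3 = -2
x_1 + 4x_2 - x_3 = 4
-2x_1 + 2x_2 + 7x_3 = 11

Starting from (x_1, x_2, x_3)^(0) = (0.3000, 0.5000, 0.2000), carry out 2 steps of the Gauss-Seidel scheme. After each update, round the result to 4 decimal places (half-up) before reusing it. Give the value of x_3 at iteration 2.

0.8894

Iteration 1:
  x_1 = (-2 - (4)·0.5000 - (2)·0.2000) / (10) = -0.4400
  x_2 = (4 - (1)·-0.4400 - (-1)·0.2000) / (4) = 1.1600
  x_3 = (11 - (-2)·-0.4400 - (2)·1.1600) / (7) = 1.1143
Iteration 2:
  x_1 = (-2 - (4)·1.1600 - (2)·1.1143) / (10) = -0.8869
  x_2 = (4 - (1)·-0.8869 - (-1)·1.1143) / (4) = 1.5003
  x_3 = (11 - (-2)·-0.8869 - (2)·1.5003) / (7) = 0.8894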